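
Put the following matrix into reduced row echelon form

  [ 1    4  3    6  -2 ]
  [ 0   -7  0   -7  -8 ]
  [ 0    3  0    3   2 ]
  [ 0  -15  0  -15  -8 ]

Multiply r2 by -1/7.
  [ 1    4  3    6   -2 ]
  [ 0    1  0    1  8/7 ]
  [ 0    3  0    3    2 ]
  [ 0  -15  0  -15   -8 ]
Subtract 3 times r2 from r3.
  [ 1    4  3    6     -2 ]
  [ 0    1  0    1    8/7 ]
  [ 0    0  0    0  -10/7 ]
  [ 0  -15  0  -15     -8 ]
Add 15 times r2 to r4.
  [ 1  4  3  6     -2 ]
  [ 0  1  0  1    8/7 ]
  [ 0  0  0  0  -10/7 ]
  [ 0  0  0  0   64/7 ]
Multiply r3 by -7/10.
  [ 1  4  3  6    -2 ]
  [ 0  1  0  1   8/7 ]
  [ 0  0  0  0     1 ]
  [ 0  0  0  0  64/7 ]
Subtract 64/7 times r3 from r4.
  [ 1  4  3  6   -2 ]
  [ 0  1  0  1  8/7 ]
  [ 0  0  0  0    1 ]
  [ 0  0  0  0    0 ]
Subtract 8/7 times r3 from r2.
  [ 1  4  3  6  -2 ]
  [ 0  1  0  1   0 ]
  [ 0  0  0  0   1 ]
  [ 0  0  0  0   0 ]
Add 2 times r3 to r1.
  [ 1  4  3  6  0 ]
  [ 0  1  0  1  0 ]
  [ 0  0  0  0  1 ]
  [ 0  0  0  0  0 ]
Subtract 4 times r2 from r1.
  [ 1  0  3  2  0 ]
  [ 0  1  0  1  0 ]
  [ 0  0  0  0  1 ]
  [ 0  0  0  0  0 ]

[[1, 0, 3, 2, 0], [0, 1, 0, 1, 0], [0, 0, 0, 0, 1], [0, 0, 0, 0, 0]]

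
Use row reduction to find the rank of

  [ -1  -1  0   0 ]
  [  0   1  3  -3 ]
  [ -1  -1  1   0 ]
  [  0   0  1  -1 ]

r1 ← -1·r1
  [  1   1  0   0 ]
  [  0   1  3  -3 ]
  [ -1  -1  1   0 ]
  [  0   0  1  -1 ]
r3 ← r3 + r1
  [ 1  1  0   0 ]
  [ 0  1  3  -3 ]
  [ 0  0  1   0 ]
  [ 0  0  1  -1 ]
r4 ← r4 − r3
  [ 1  1  0   0 ]
  [ 0  1  3  -3 ]
  [ 0  0  1   0 ]
  [ 0  0  0  -1 ]
r4 ← -1·r4
  [ 1  1  0   0 ]
  [ 0  1  3  -3 ]
  [ 0  0  1   0 ]
  [ 0  0  0   1 ]
r2 ← r2 + 3·r4
  [ 1  1  0  0 ]
  [ 0  1  3  0 ]
  [ 0  0  1  0 ]
  [ 0  0  0  1 ]
r2 ← r2 − 3·r3
  [ 1  1  0  0 ]
  [ 0  1  0  0 ]
  [ 0  0  1  0 ]
  [ 0  0  0  1 ]
r1 ← r1 − r2
  [ 1  0  0  0 ]
  [ 0  1  0  0 ]
  [ 0  0  1  0 ]
  [ 0  0  0  1 ]
The reduced form has 4 nonzero rows.

rank = 4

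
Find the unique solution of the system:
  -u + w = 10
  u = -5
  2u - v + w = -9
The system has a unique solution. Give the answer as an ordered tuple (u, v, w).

Form the augmented matrix and row-reduce:
  [ -1   0  1  |  10 ]
  [  1   0  0  |  -5 ]
  [  2  -1  1  |  -9 ]
R1 ← -1·R1
  [ 1   0  -1  |  -10 ]
  [ 1   0   0  |   -5 ]
  [ 2  -1   1  |   -9 ]
R2 ← R2 − R1
  [ 1   0  -1  |  -10 ]
  [ 0   0   1  |    5 ]
  [ 2  -1   1  |   -9 ]
R3 ← R3 − 2·R1
  [ 1   0  -1  |  -10 ]
  [ 0   0   1  |    5 ]
  [ 0  -1   3  |   11 ]
R2 <-> R3
  [ 1   0  -1  |  -10 ]
  [ 0  -1   3  |   11 ]
  [ 0   0   1  |    5 ]
R2 ← -1·R2
  [ 1  0  -1  |  -10 ]
  [ 0  1  -3  |  -11 ]
  [ 0  0   1  |    5 ]
R2 ← R2 + 3·R3
  [ 1  0  -1  |  -10 ]
  [ 0  1   0  |    4 ]
  [ 0  0   1  |    5 ]
R1 ← R1 + R3
  [ 1  0  0  |  -5 ]
  [ 0  1  0  |   4 ]
  [ 0  0  1  |   5 ]
Reading off the last column: u = -5, v = 4, w = 5.

(-5, 4, 5)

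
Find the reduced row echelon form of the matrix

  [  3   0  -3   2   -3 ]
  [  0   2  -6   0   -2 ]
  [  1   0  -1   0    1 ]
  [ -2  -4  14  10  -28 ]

R1 -> 1/3·R1
  [  1   0  -1  2/3   -1 ]
  [  0   2  -6    0   -2 ]
  [  1   0  -1    0    1 ]
  [ -2  -4  14   10  -28 ]
R3 -> R3 − R1
  [  1   0  -1   2/3   -1 ]
  [  0   2  -6     0   -2 ]
  [  0   0   0  -2/3    2 ]
  [ -2  -4  14    10  -28 ]
R4 -> R4 + 2·R1
  [ 1   0  -1   2/3   -1 ]
  [ 0   2  -6     0   -2 ]
  [ 0   0   0  -2/3    2 ]
  [ 0  -4  12  34/3  -30 ]
R2 -> 1/2·R2
  [ 1   0  -1   2/3   -1 ]
  [ 0   1  -3     0   -1 ]
  [ 0   0   0  -2/3    2 ]
  [ 0  -4  12  34/3  -30 ]
R4 -> R4 + 4·R2
  [ 1  0  -1   2/3   -1 ]
  [ 0  1  -3     0   -1 ]
  [ 0  0   0  -2/3    2 ]
  [ 0  0   0  34/3  -34 ]
R3 -> -3/2·R3
  [ 1  0  -1   2/3   -1 ]
  [ 0  1  -3     0   -1 ]
  [ 0  0   0     1   -3 ]
  [ 0  0   0  34/3  -34 ]
R4 -> R4 − 34/3·R3
  [ 1  0  -1  2/3  -1 ]
  [ 0  1  -3    0  -1 ]
  [ 0  0   0    1  -3 ]
  [ 0  0   0    0   0 ]
R1 -> R1 − 2/3·R3
  [ 1  0  -1  0   1 ]
  [ 0  1  -3  0  -1 ]
  [ 0  0   0  1  -3 ]
  [ 0  0   0  0   0 ]

[[1, 0, -1, 0, 1], [0, 1, -3, 0, -1], [0, 0, 0, 1, -3], [0, 0, 0, 0, 0]]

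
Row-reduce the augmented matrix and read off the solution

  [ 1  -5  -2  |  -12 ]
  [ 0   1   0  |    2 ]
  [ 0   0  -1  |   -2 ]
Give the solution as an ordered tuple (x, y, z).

R3 := -1·R3
  [ 1  -5  -2  |  -12 ]
  [ 0   1   0  |    2 ]
  [ 0   0   1  |    2 ]
R1 := R1 + 2·R3
  [ 1  -5  0  |  -8 ]
  [ 0   1  0  |   2 ]
  [ 0   0  1  |   2 ]
R1 := R1 + 5·R2
  [ 1  0  0  |  2 ]
  [ 0  1  0  |  2 ]
  [ 0  0  1  |  2 ]
Reading off the last column: x = 2, y = 2, z = 2.

(2, 2, 2)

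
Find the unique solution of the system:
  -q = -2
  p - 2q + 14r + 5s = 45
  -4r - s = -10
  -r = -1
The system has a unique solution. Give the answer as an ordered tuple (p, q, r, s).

Form the augmented matrix and row-reduce:
  [ 0  -1   0   0  |   -2 ]
  [ 1  -2  14   5  |   45 ]
  [ 0   0  -4  -1  |  -10 ]
  [ 0   0  -1   0  |   -1 ]
R1 <=> R2
  [ 1  -2  14   5  |   45 ]
  [ 0  -1   0   0  |   -2 ]
  [ 0   0  -4  -1  |  -10 ]
  [ 0   0  -1   0  |   -1 ]
R2 ← -1·R2
  [ 1  -2  14   5  |   45 ]
  [ 0   1   0   0  |    2 ]
  [ 0   0  -4  -1  |  -10 ]
  [ 0   0  -1   0  |   -1 ]
R3 ← -1/4·R3
  [ 1  -2  14    5  |   45 ]
  [ 0   1   0    0  |    2 ]
  [ 0   0   1  1/4  |  5/2 ]
  [ 0   0  -1    0  |   -1 ]
R4 ← R4 + R3
  [ 1  -2  14    5  |   45 ]
  [ 0   1   0    0  |    2 ]
  [ 0   0   1  1/4  |  5/2 ]
  [ 0   0   0  1/4  |  3/2 ]
R4 ← 4·R4
  [ 1  -2  14    5  |   45 ]
  [ 0   1   0    0  |    2 ]
  [ 0   0   1  1/4  |  5/2 ]
  [ 0   0   0    1  |    6 ]
R3 ← R3 − 1/4·R4
  [ 1  -2  14  5  |  45 ]
  [ 0   1   0  0  |   2 ]
  [ 0   0   1  0  |   1 ]
  [ 0   0   0  1  |   6 ]
R1 ← R1 − 5·R4
  [ 1  -2  14  0  |  15 ]
  [ 0   1   0  0  |   2 ]
  [ 0   0   1  0  |   1 ]
  [ 0   0   0  1  |   6 ]
R1 ← R1 − 14·R3
  [ 1  -2  0  0  |  1 ]
  [ 0   1  0  0  |  2 ]
  [ 0   0  1  0  |  1 ]
  [ 0   0  0  1  |  6 ]
R1 ← R1 + 2·R2
  [ 1  0  0  0  |  5 ]
  [ 0  1  0  0  |  2 ]
  [ 0  0  1  0  |  1 ]
  [ 0  0  0  1  |  6 ]
Reading off the last column: p = 5, q = 2, r = 1, s = 6.

(5, 2, 1, 6)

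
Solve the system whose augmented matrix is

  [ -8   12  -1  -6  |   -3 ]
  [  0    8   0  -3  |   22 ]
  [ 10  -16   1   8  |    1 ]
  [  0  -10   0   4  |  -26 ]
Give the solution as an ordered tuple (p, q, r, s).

R1 := -1/8·R1
  [  1  -3/2  1/8  3/4  |  3/8 ]
  [  0     8    0   -3  |   22 ]
  [ 10   -16    1    8  |    1 ]
  [  0   -10    0    4  |  -26 ]
R3 := R3 − 10·R1
  [ 1  -3/2   1/8  3/4  |    3/8 ]
  [ 0     8     0   -3  |     22 ]
  [ 0    -1  -1/4  1/2  |  -11/4 ]
  [ 0   -10     0    4  |    -26 ]
R2 := 1/8·R2
  [ 1  -3/2   1/8   3/4  |    3/8 ]
  [ 0     1     0  -3/8  |   11/4 ]
  [ 0    -1  -1/4   1/2  |  -11/4 ]
  [ 0   -10     0     4  |    -26 ]
R3 := R3 + R2
  [ 1  -3/2   1/8   3/4  |   3/8 ]
  [ 0     1     0  -3/8  |  11/4 ]
  [ 0     0  -1/4   1/8  |     0 ]
  [ 0   -10     0     4  |   -26 ]
R4 := R4 + 10·R2
  [ 1  -3/2   1/8   3/4  |   3/8 ]
  [ 0     1     0  -3/8  |  11/4 ]
  [ 0     0  -1/4   1/8  |     0 ]
  [ 0     0     0   1/4  |   3/2 ]
R3 := -4·R3
  [ 1  -3/2  1/8   3/4  |   3/8 ]
  [ 0     1    0  -3/8  |  11/4 ]
  [ 0     0    1  -1/2  |     0 ]
  [ 0     0    0   1/4  |   3/2 ]
R4 := 4·R4
  [ 1  -3/2  1/8   3/4  |   3/8 ]
  [ 0     1    0  -3/8  |  11/4 ]
  [ 0     0    1  -1/2  |     0 ]
  [ 0     0    0     1  |     6 ]
R3 := R3 + 1/2·R4
  [ 1  -3/2  1/8   3/4  |   3/8 ]
  [ 0     1    0  -3/8  |  11/4 ]
  [ 0     0    1     0  |     3 ]
  [ 0     0    0     1  |     6 ]
R2 := R2 + 3/8·R4
  [ 1  -3/2  1/8  3/4  |  3/8 ]
  [ 0     1    0    0  |    5 ]
  [ 0     0    1    0  |    3 ]
  [ 0     0    0    1  |    6 ]
R1 := R1 − 3/4·R4
  [ 1  -3/2  1/8  0  |  -33/8 ]
  [ 0     1    0  0  |      5 ]
  [ 0     0    1  0  |      3 ]
  [ 0     0    0  1  |      6 ]
R1 := R1 − 1/8·R3
  [ 1  -3/2  0  0  |  -9/2 ]
  [ 0     1  0  0  |     5 ]
  [ 0     0  1  0  |     3 ]
  [ 0     0  0  1  |     6 ]
R1 := R1 + 3/2·R2
  [ 1  0  0  0  |  3 ]
  [ 0  1  0  0  |  5 ]
  [ 0  0  1  0  |  3 ]
  [ 0  0  0  1  |  6 ]
Reading off the last column: p = 3, q = 5, r = 3, s = 6.

(3, 5, 3, 6)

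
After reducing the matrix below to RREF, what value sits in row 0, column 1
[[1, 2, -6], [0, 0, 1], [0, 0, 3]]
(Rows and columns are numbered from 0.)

2

Subtract 3 times R2 from R3.
  [ 1  2  -6 ]
  [ 0  0   1 ]
  [ 0  0   0 ]
Add 6 times R2 to R1.
  [ 1  2  0 ]
  [ 0  0  1 ]
  [ 0  0  0 ]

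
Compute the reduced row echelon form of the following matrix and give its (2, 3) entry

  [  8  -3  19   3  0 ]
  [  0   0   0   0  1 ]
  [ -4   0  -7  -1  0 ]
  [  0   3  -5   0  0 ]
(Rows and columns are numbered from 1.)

-5/3

R1 ← 1/8·R1
  [  1  -3/8  19/8  3/8  0 ]
  [  0     0     0    0  1 ]
  [ -4     0    -7   -1  0 ]
  [  0     3    -5    0  0 ]
R3 ← R3 + 4·R1
  [ 1  -3/8  19/8  3/8  0 ]
  [ 0     0     0    0  1 ]
  [ 0  -3/2   5/2  1/2  0 ]
  [ 0     3    -5    0  0 ]
R2 <=> R3
  [ 1  -3/8  19/8  3/8  0 ]
  [ 0  -3/2   5/2  1/2  0 ]
  [ 0     0     0    0  1 ]
  [ 0     3    -5    0  0 ]
R2 ← -2/3·R2
  [ 1  -3/8  19/8   3/8  0 ]
  [ 0     1  -5/3  -1/3  0 ]
  [ 0     0     0     0  1 ]
  [ 0     3    -5     0  0 ]
R4 ← R4 − 3·R2
  [ 1  -3/8  19/8   3/8  0 ]
  [ 0     1  -5/3  -1/3  0 ]
  [ 0     0     0     0  1 ]
  [ 0     0     0     1  0 ]
R3 <=> R4
  [ 1  -3/8  19/8   3/8  0 ]
  [ 0     1  -5/3  -1/3  0 ]
  [ 0     0     0     1  0 ]
  [ 0     0     0     0  1 ]
R2 ← R2 + 1/3·R3
  [ 1  -3/8  19/8  3/8  0 ]
  [ 0     1  -5/3    0  0 ]
  [ 0     0     0    1  0 ]
  [ 0     0     0    0  1 ]
R1 ← R1 − 3/8·R3
  [ 1  -3/8  19/8  0  0 ]
  [ 0     1  -5/3  0  0 ]
  [ 0     0     0  1  0 ]
  [ 0     0     0  0  1 ]
R1 ← R1 + 3/8·R2
  [ 1  0   7/4  0  0 ]
  [ 0  1  -5/3  0  0 ]
  [ 0  0     0  1  0 ]
  [ 0  0     0  0  1 ]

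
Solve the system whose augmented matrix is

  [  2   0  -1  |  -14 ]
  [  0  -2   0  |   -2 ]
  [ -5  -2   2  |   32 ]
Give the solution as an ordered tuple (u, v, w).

(-6, 1, 2)

r1 → 1/2·r1
  [  1   0  -1/2  |  -7 ]
  [  0  -2     0  |  -2 ]
  [ -5  -2     2  |  32 ]
r3 → r3 + 5·r1
  [ 1   0  -1/2  |  -7 ]
  [ 0  -2     0  |  -2 ]
  [ 0  -2  -1/2  |  -3 ]
r2 → -1/2·r2
  [ 1   0  -1/2  |  -7 ]
  [ 0   1     0  |   1 ]
  [ 0  -2  -1/2  |  -3 ]
r3 → r3 + 2·r2
  [ 1  0  -1/2  |  -7 ]
  [ 0  1     0  |   1 ]
  [ 0  0  -1/2  |  -1 ]
r3 → -2·r3
  [ 1  0  -1/2  |  -7 ]
  [ 0  1     0  |   1 ]
  [ 0  0     1  |   2 ]
r1 → r1 + 1/2·r3
  [ 1  0  0  |  -6 ]
  [ 0  1  0  |   1 ]
  [ 0  0  1  |   2 ]
Reading off the last column: u = -6, v = 1, w = 2.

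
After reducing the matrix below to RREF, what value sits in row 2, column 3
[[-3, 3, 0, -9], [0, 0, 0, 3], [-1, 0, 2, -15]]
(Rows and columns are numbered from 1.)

R1 -> -1/3·R1
  [  1  -1  0    3 ]
  [  0   0  0    3 ]
  [ -1   0  2  -15 ]
R3 -> R3 + R1
  [ 1  -1  0    3 ]
  [ 0   0  0    3 ]
  [ 0  -1  2  -12 ]
R2 ↔ R3
  [ 1  -1  0    3 ]
  [ 0  -1  2  -12 ]
  [ 0   0  0    3 ]
R2 -> -1·R2
  [ 1  -1   0   3 ]
  [ 0   1  -2  12 ]
  [ 0   0   0   3 ]
R3 -> 1/3·R3
  [ 1  -1   0   3 ]
  [ 0   1  -2  12 ]
  [ 0   0   0   1 ]
R2 -> R2 − 12·R3
  [ 1  -1   0  3 ]
  [ 0   1  -2  0 ]
  [ 0   0   0  1 ]
R1 -> R1 − 3·R3
  [ 1  -1   0  0 ]
  [ 0   1  -2  0 ]
  [ 0   0   0  1 ]
R1 -> R1 + R2
  [ 1  0  -2  0 ]
  [ 0  1  -2  0 ]
  [ 0  0   0  1 ]

-2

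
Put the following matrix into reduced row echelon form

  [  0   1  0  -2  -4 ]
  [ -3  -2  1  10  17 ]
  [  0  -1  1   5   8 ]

[[1, 0, 0, -1, -5/3], [0, 1, 0, -2, -4], [0, 0, 1, 3, 4]]

R1 <-> R2
  [ -3  -2  1  10  17 ]
  [  0   1  0  -2  -4 ]
  [  0  -1  1   5   8 ]
R1 ← -1/3·R1
  [ 1  2/3  -1/3  -10/3  -17/3 ]
  [ 0    1     0     -2     -4 ]
  [ 0   -1     1      5      8 ]
R3 ← R3 + R2
  [ 1  2/3  -1/3  -10/3  -17/3 ]
  [ 0    1     0     -2     -4 ]
  [ 0    0     1      3      4 ]
R1 ← R1 + 1/3·R3
  [ 1  2/3  0  -7/3  -13/3 ]
  [ 0    1  0    -2     -4 ]
  [ 0    0  1     3      4 ]
R1 ← R1 − 2/3·R2
  [ 1  0  0  -1  -5/3 ]
  [ 0  1  0  -2    -4 ]
  [ 0  0  1   3     4 ]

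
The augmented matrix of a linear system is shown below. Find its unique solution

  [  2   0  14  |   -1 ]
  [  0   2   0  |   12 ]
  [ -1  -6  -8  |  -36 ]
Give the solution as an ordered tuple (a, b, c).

ρ1 → 1/2·ρ1
  [  1   0   7  |  -1/2 ]
  [  0   2   0  |    12 ]
  [ -1  -6  -8  |   -36 ]
ρ3 → ρ3 + ρ1
  [ 1   0   7  |   -1/2 ]
  [ 0   2   0  |     12 ]
  [ 0  -6  -1  |  -73/2 ]
ρ2 → 1/2·ρ2
  [ 1   0   7  |   -1/2 ]
  [ 0   1   0  |      6 ]
  [ 0  -6  -1  |  -73/2 ]
ρ3 → ρ3 + 6·ρ2
  [ 1  0   7  |  -1/2 ]
  [ 0  1   0  |     6 ]
  [ 0  0  -1  |  -1/2 ]
ρ3 → -1·ρ3
  [ 1  0  7  |  -1/2 ]
  [ 0  1  0  |     6 ]
  [ 0  0  1  |   1/2 ]
ρ1 → ρ1 − 7·ρ3
  [ 1  0  0  |   -4 ]
  [ 0  1  0  |    6 ]
  [ 0  0  1  |  1/2 ]
Reading off the last column: a = -4, b = 6, c = 1/2.

(-4, 6, 1/2)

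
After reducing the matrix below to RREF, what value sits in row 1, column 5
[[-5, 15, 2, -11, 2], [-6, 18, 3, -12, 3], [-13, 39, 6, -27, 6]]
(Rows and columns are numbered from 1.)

0

R1 := -1/5·R1
  [   1  -3  -2/5  11/5  -2/5 ]
  [  -6  18     3   -12     3 ]
  [ -13  39     6   -27     6 ]
R2 := R2 + 6·R1
  [   1  -3  -2/5  11/5  -2/5 ]
  [   0   0   3/5   6/5   3/5 ]
  [ -13  39     6   -27     6 ]
R3 := R3 + 13·R1
  [ 1  -3  -2/5  11/5  -2/5 ]
  [ 0   0   3/5   6/5   3/5 ]
  [ 0   0   4/5   8/5   4/5 ]
R2 := 5/3·R2
  [ 1  -3  -2/5  11/5  -2/5 ]
  [ 0   0     1     2     1 ]
  [ 0   0   4/5   8/5   4/5 ]
R3 := R3 − 4/5·R2
  [ 1  -3  -2/5  11/5  -2/5 ]
  [ 0   0     1     2     1 ]
  [ 0   0     0     0     0 ]
R1 := R1 + 2/5·R2
  [ 1  -3  0  3  0 ]
  [ 0   0  1  2  1 ]
  [ 0   0  0  0  0 ]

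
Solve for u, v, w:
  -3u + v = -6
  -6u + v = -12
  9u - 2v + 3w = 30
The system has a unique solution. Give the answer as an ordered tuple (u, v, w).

Form the augmented matrix and row-reduce:
  [ -3   1  0  |   -6 ]
  [ -6   1  0  |  -12 ]
  [  9  -2  3  |   30 ]
ρ1 -> -1/3·ρ1
  [  1  -1/3  0  |    2 ]
  [ -6     1  0  |  -12 ]
  [  9    -2  3  |   30 ]
ρ2 -> ρ2 + 6·ρ1
  [ 1  -1/3  0  |   2 ]
  [ 0    -1  0  |   0 ]
  [ 9    -2  3  |  30 ]
ρ3 -> ρ3 − 9·ρ1
  [ 1  -1/3  0  |   2 ]
  [ 0    -1  0  |   0 ]
  [ 0     1  3  |  12 ]
ρ2 -> -1·ρ2
  [ 1  -1/3  0  |   2 ]
  [ 0     1  0  |   0 ]
  [ 0     1  3  |  12 ]
ρ3 -> ρ3 − ρ2
  [ 1  -1/3  0  |   2 ]
  [ 0     1  0  |   0 ]
  [ 0     0  3  |  12 ]
ρ3 -> 1/3·ρ3
  [ 1  -1/3  0  |  2 ]
  [ 0     1  0  |  0 ]
  [ 0     0  1  |  4 ]
ρ1 -> ρ1 + 1/3·ρ2
  [ 1  0  0  |  2 ]
  [ 0  1  0  |  0 ]
  [ 0  0  1  |  4 ]
Reading off the last column: u = 2, v = 0, w = 4.

(2, 0, 4)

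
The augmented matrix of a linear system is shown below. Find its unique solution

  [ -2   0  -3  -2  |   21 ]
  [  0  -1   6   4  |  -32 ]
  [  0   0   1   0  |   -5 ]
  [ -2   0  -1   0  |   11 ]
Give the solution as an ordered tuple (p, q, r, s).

ρ1 ← -1/2·ρ1
  [  1   0  3/2  1  |  -21/2 ]
  [  0  -1    6  4  |    -32 ]
  [  0   0    1  0  |     -5 ]
  [ -2   0   -1  0  |     11 ]
ρ4 ← ρ4 + 2·ρ1
  [ 1   0  3/2  1  |  -21/2 ]
  [ 0  -1    6  4  |    -32 ]
  [ 0   0    1  0  |     -5 ]
  [ 0   0    2  2  |    -10 ]
ρ2 ← -1·ρ2
  [ 1  0  3/2   1  |  -21/2 ]
  [ 0  1   -6  -4  |     32 ]
  [ 0  0    1   0  |     -5 ]
  [ 0  0    2   2  |    -10 ]
ρ4 ← ρ4 − 2·ρ3
  [ 1  0  3/2   1  |  -21/2 ]
  [ 0  1   -6  -4  |     32 ]
  [ 0  0    1   0  |     -5 ]
  [ 0  0    0   2  |      0 ]
ρ4 ← 1/2·ρ4
  [ 1  0  3/2   1  |  -21/2 ]
  [ 0  1   -6  -4  |     32 ]
  [ 0  0    1   0  |     -5 ]
  [ 0  0    0   1  |      0 ]
ρ2 ← ρ2 + 4·ρ4
  [ 1  0  3/2  1  |  -21/2 ]
  [ 0  1   -6  0  |     32 ]
  [ 0  0    1  0  |     -5 ]
  [ 0  0    0  1  |      0 ]
ρ1 ← ρ1 − ρ4
  [ 1  0  3/2  0  |  -21/2 ]
  [ 0  1   -6  0  |     32 ]
  [ 0  0    1  0  |     -5 ]
  [ 0  0    0  1  |      0 ]
ρ2 ← ρ2 + 6·ρ3
  [ 1  0  3/2  0  |  -21/2 ]
  [ 0  1    0  0  |      2 ]
  [ 0  0    1  0  |     -5 ]
  [ 0  0    0  1  |      0 ]
ρ1 ← ρ1 − 3/2·ρ3
  [ 1  0  0  0  |  -3 ]
  [ 0  1  0  0  |   2 ]
  [ 0  0  1  0  |  -5 ]
  [ 0  0  0  1  |   0 ]
Reading off the last column: p = -3, q = 2, r = -5, s = 0.

(-3, 2, -5, 0)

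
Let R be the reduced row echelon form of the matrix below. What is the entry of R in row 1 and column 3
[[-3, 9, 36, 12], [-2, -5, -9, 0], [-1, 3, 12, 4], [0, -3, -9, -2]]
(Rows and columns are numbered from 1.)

-3

r1 → -1/3·r1
  [  1  -3  -12  -4 ]
  [ -2  -5   -9   0 ]
  [ -1   3   12   4 ]
  [  0  -3   -9  -2 ]
r2 → r2 + 2·r1
  [  1   -3  -12  -4 ]
  [  0  -11  -33  -8 ]
  [ -1    3   12   4 ]
  [  0   -3   -9  -2 ]
r3 → r3 + r1
  [ 1   -3  -12  -4 ]
  [ 0  -11  -33  -8 ]
  [ 0    0    0   0 ]
  [ 0   -3   -9  -2 ]
r2 → -1/11·r2
  [ 1  -3  -12    -4 ]
  [ 0   1    3  8/11 ]
  [ 0   0    0     0 ]
  [ 0  -3   -9    -2 ]
r4 → r4 + 3·r2
  [ 1  -3  -12    -4 ]
  [ 0   1    3  8/11 ]
  [ 0   0    0     0 ]
  [ 0   0    0  2/11 ]
r3 ↔ r4
  [ 1  -3  -12    -4 ]
  [ 0   1    3  8/11 ]
  [ 0   0    0  2/11 ]
  [ 0   0    0     0 ]
r3 → 11/2·r3
  [ 1  -3  -12    -4 ]
  [ 0   1    3  8/11 ]
  [ 0   0    0     1 ]
  [ 0   0    0     0 ]
r2 → r2 − 8/11·r3
  [ 1  -3  -12  -4 ]
  [ 0   1    3   0 ]
  [ 0   0    0   1 ]
  [ 0   0    0   0 ]
r1 → r1 + 4·r3
  [ 1  -3  -12  0 ]
  [ 0   1    3  0 ]
  [ 0   0    0  1 ]
  [ 0   0    0  0 ]
r1 → r1 + 3·r2
  [ 1  0  -3  0 ]
  [ 0  1   3  0 ]
  [ 0  0   0  1 ]
  [ 0  0   0  0 ]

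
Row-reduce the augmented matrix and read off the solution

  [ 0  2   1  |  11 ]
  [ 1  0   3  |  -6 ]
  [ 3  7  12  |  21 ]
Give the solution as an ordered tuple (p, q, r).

(-3, 6, -1)

R1 <=> R2
  [ 1  0   3  |  -6 ]
  [ 0  2   1  |  11 ]
  [ 3  7  12  |  21 ]
R3 := R3 − 3·R1
  [ 1  0  3  |  -6 ]
  [ 0  2  1  |  11 ]
  [ 0  7  3  |  39 ]
R2 := 1/2·R2
  [ 1  0    3  |    -6 ]
  [ 0  1  1/2  |  11/2 ]
  [ 0  7    3  |    39 ]
R3 := R3 − 7·R2
  [ 1  0     3  |    -6 ]
  [ 0  1   1/2  |  11/2 ]
  [ 0  0  -1/2  |   1/2 ]
R3 := -2·R3
  [ 1  0    3  |    -6 ]
  [ 0  1  1/2  |  11/2 ]
  [ 0  0    1  |    -1 ]
R2 := R2 − 1/2·R3
  [ 1  0  3  |  -6 ]
  [ 0  1  0  |   6 ]
  [ 0  0  1  |  -1 ]
R1 := R1 − 3·R3
  [ 1  0  0  |  -3 ]
  [ 0  1  0  |   6 ]
  [ 0  0  1  |  -1 ]
Reading off the last column: p = -3, q = 6, r = -1.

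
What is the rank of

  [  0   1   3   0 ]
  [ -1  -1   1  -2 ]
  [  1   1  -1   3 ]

rank = 3

ρ1 <=> ρ2
  [ -1  -1   1  -2 ]
  [  0   1   3   0 ]
  [  1   1  -1   3 ]
ρ1 ← -1·ρ1
  [ 1  1  -1  2 ]
  [ 0  1   3  0 ]
  [ 1  1  -1  3 ]
ρ3 ← ρ3 − ρ1
  [ 1  1  -1  2 ]
  [ 0  1   3  0 ]
  [ 0  0   0  1 ]
ρ1 ← ρ1 − 2·ρ3
  [ 1  1  -1  0 ]
  [ 0  1   3  0 ]
  [ 0  0   0  1 ]
ρ1 ← ρ1 − ρ2
  [ 1  0  -4  0 ]
  [ 0  1   3  0 ]
  [ 0  0   0  1 ]
The reduced form has 3 nonzero rows.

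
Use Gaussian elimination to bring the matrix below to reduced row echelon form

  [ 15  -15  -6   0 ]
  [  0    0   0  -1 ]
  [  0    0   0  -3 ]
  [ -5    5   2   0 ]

Multiply r1 by 1/15.
  [  1  -1  -2/5   0 ]
  [  0   0     0  -1 ]
  [  0   0     0  -3 ]
  [ -5   5     2   0 ]
Add 5 times r1 to r4.
  [ 1  -1  -2/5   0 ]
  [ 0   0     0  -1 ]
  [ 0   0     0  -3 ]
  [ 0   0     0   0 ]
Multiply r2 by -1.
  [ 1  -1  -2/5   0 ]
  [ 0   0     0   1 ]
  [ 0   0     0  -3 ]
  [ 0   0     0   0 ]
Add 3 times r2 to r3.
  [ 1  -1  -2/5  0 ]
  [ 0   0     0  1 ]
  [ 0   0     0  0 ]
  [ 0   0     0  0 ]

[[1, -1, -2/5, 0], [0, 0, 0, 1], [0, 0, 0, 0], [0, 0, 0, 0]]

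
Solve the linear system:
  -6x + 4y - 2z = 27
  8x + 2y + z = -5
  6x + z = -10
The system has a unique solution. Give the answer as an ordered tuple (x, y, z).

(-3/2, 4, -1)

Form the augmented matrix and row-reduce:
  [ -6  4  -2  |   27 ]
  [  8  2   1  |   -5 ]
  [  6  0   1  |  -10 ]
R1 → -1/6·R1
  [ 1  -2/3  1/3  |  -9/2 ]
  [ 8     2    1  |    -5 ]
  [ 6     0    1  |   -10 ]
R2 → R2 − 8·R1
  [ 1  -2/3   1/3  |  -9/2 ]
  [ 0  22/3  -5/3  |    31 ]
  [ 6     0     1  |   -10 ]
R3 → R3 − 6·R1
  [ 1  -2/3   1/3  |  -9/2 ]
  [ 0  22/3  -5/3  |    31 ]
  [ 0     4    -1  |    17 ]
R2 → 3/22·R2
  [ 1  -2/3    1/3  |   -9/2 ]
  [ 0     1  -5/22  |  93/22 ]
  [ 0     4     -1  |     17 ]
R3 → R3 − 4·R2
  [ 1  -2/3    1/3  |   -9/2 ]
  [ 0     1  -5/22  |  93/22 ]
  [ 0     0  -1/11  |   1/11 ]
R3 → -11·R3
  [ 1  -2/3    1/3  |   -9/2 ]
  [ 0     1  -5/22  |  93/22 ]
  [ 0     0      1  |     -1 ]
R2 → R2 + 5/22·R3
  [ 1  -2/3  1/3  |  -9/2 ]
  [ 0     1    0  |     4 ]
  [ 0     0    1  |    -1 ]
R1 → R1 − 1/3·R3
  [ 1  -2/3  0  |  -25/6 ]
  [ 0     1  0  |      4 ]
  [ 0     0  1  |     -1 ]
R1 → R1 + 2/3·R2
  [ 1  0  0  |  -3/2 ]
  [ 0  1  0  |     4 ]
  [ 0  0  1  |    -1 ]
Reading off the last column: x = -3/2, y = 4, z = -1.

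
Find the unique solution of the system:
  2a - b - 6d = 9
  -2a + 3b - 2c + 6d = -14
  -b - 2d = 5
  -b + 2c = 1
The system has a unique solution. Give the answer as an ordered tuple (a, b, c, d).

Form the augmented matrix and row-reduce:
  [  2  -1   0  -6  |    9 ]
  [ -2   3  -2   6  |  -14 ]
  [  0  -1   0  -2  |    5 ]
  [  0  -1   2   0  |    1 ]
R1 := 1/2·R1
  [  1  -1/2   0  -3  |  9/2 ]
  [ -2     3  -2   6  |  -14 ]
  [  0    -1   0  -2  |    5 ]
  [  0    -1   2   0  |    1 ]
R2 := R2 + 2·R1
  [ 1  -1/2   0  -3  |  9/2 ]
  [ 0     2  -2   0  |   -5 ]
  [ 0    -1   0  -2  |    5 ]
  [ 0    -1   2   0  |    1 ]
R2 := 1/2·R2
  [ 1  -1/2   0  -3  |   9/2 ]
  [ 0     1  -1   0  |  -5/2 ]
  [ 0    -1   0  -2  |     5 ]
  [ 0    -1   2   0  |     1 ]
R3 := R3 + R2
  [ 1  -1/2   0  -3  |   9/2 ]
  [ 0     1  -1   0  |  -5/2 ]
  [ 0     0  -1  -2  |   5/2 ]
  [ 0    -1   2   0  |     1 ]
R4 := R4 + R2
  [ 1  -1/2   0  -3  |   9/2 ]
  [ 0     1  -1   0  |  -5/2 ]
  [ 0     0  -1  -2  |   5/2 ]
  [ 0     0   1   0  |  -3/2 ]
R3 := -1·R3
  [ 1  -1/2   0  -3  |   9/2 ]
  [ 0     1  -1   0  |  -5/2 ]
  [ 0     0   1   2  |  -5/2 ]
  [ 0     0   1   0  |  -3/2 ]
R4 := R4 − R3
  [ 1  -1/2   0  -3  |   9/2 ]
  [ 0     1  -1   0  |  -5/2 ]
  [ 0     0   1   2  |  -5/2 ]
  [ 0     0   0  -2  |     1 ]
R4 := -1/2·R4
  [ 1  -1/2   0  -3  |   9/2 ]
  [ 0     1  -1   0  |  -5/2 ]
  [ 0     0   1   2  |  -5/2 ]
  [ 0     0   0   1  |  -1/2 ]
R3 := R3 − 2·R4
  [ 1  -1/2   0  -3  |   9/2 ]
  [ 0     1  -1   0  |  -5/2 ]
  [ 0     0   1   0  |  -3/2 ]
  [ 0     0   0   1  |  -1/2 ]
R1 := R1 + 3·R4
  [ 1  -1/2   0  0  |     3 ]
  [ 0     1  -1  0  |  -5/2 ]
  [ 0     0   1  0  |  -3/2 ]
  [ 0     0   0  1  |  -1/2 ]
R2 := R2 + R3
  [ 1  -1/2  0  0  |     3 ]
  [ 0     1  0  0  |    -4 ]
  [ 0     0  1  0  |  -3/2 ]
  [ 0     0  0  1  |  -1/2 ]
R1 := R1 + 1/2·R2
  [ 1  0  0  0  |     1 ]
  [ 0  1  0  0  |    -4 ]
  [ 0  0  1  0  |  -3/2 ]
  [ 0  0  0  1  |  -1/2 ]
Reading off the last column: a = 1, b = -4, c = -3/2, d = -1/2.

(1, -4, -3/2, -1/2)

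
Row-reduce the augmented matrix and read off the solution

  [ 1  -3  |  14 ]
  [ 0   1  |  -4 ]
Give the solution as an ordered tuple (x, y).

(2, -4)

Add 3 times ρ2 to ρ1.
  [ 1  0  |   2 ]
  [ 0  1  |  -4 ]
Reading off the last column: x = 2, y = -4.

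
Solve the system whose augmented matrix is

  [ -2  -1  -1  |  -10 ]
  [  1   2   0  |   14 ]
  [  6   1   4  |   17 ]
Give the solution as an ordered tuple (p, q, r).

(4, 5, -3)

ρ1 ← -1/2·ρ1
  [ 1  1/2  1/2  |   5 ]
  [ 1    2    0  |  14 ]
  [ 6    1    4  |  17 ]
ρ2 ← ρ2 − ρ1
  [ 1  1/2   1/2  |   5 ]
  [ 0  3/2  -1/2  |   9 ]
  [ 6    1     4  |  17 ]
ρ3 ← ρ3 − 6·ρ1
  [ 1  1/2   1/2  |    5 ]
  [ 0  3/2  -1/2  |    9 ]
  [ 0   -2     1  |  -13 ]
ρ2 ← 2/3·ρ2
  [ 1  1/2   1/2  |    5 ]
  [ 0    1  -1/3  |    6 ]
  [ 0   -2     1  |  -13 ]
ρ3 ← ρ3 + 2·ρ2
  [ 1  1/2   1/2  |   5 ]
  [ 0    1  -1/3  |   6 ]
  [ 0    0   1/3  |  -1 ]
ρ3 ← 3·ρ3
  [ 1  1/2   1/2  |   5 ]
  [ 0    1  -1/3  |   6 ]
  [ 0    0     1  |  -3 ]
ρ2 ← ρ2 + 1/3·ρ3
  [ 1  1/2  1/2  |   5 ]
  [ 0    1    0  |   5 ]
  [ 0    0    1  |  -3 ]
ρ1 ← ρ1 − 1/2·ρ3
  [ 1  1/2  0  |  13/2 ]
  [ 0    1  0  |     5 ]
  [ 0    0  1  |    -3 ]
ρ1 ← ρ1 − 1/2·ρ2
  [ 1  0  0  |   4 ]
  [ 0  1  0  |   5 ]
  [ 0  0  1  |  -3 ]
Reading off the last column: p = 4, q = 5, r = -3.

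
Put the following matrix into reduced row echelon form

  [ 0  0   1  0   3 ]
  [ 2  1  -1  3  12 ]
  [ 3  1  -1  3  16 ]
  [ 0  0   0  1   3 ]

R1 ↔ R2
  [ 2  1  -1  3  12 ]
  [ 0  0   1  0   3 ]
  [ 3  1  -1  3  16 ]
  [ 0  0   0  1   3 ]
R1 → 1/2·R1
  [ 1  1/2  -1/2  3/2   6 ]
  [ 0    0     1    0   3 ]
  [ 3    1    -1    3  16 ]
  [ 0    0     0    1   3 ]
R3 → R3 − 3·R1
  [ 1   1/2  -1/2   3/2   6 ]
  [ 0     0     1     0   3 ]
  [ 0  -1/2   1/2  -3/2  -2 ]
  [ 0     0     0     1   3 ]
R2 ↔ R3
  [ 1   1/2  -1/2   3/2   6 ]
  [ 0  -1/2   1/2  -3/2  -2 ]
  [ 0     0     1     0   3 ]
  [ 0     0     0     1   3 ]
R2 → -2·R2
  [ 1  1/2  -1/2  3/2  6 ]
  [ 0    1    -1    3  4 ]
  [ 0    0     1    0  3 ]
  [ 0    0     0    1  3 ]
R2 → R2 − 3·R4
  [ 1  1/2  -1/2  3/2   6 ]
  [ 0    1    -1    0  -5 ]
  [ 0    0     1    0   3 ]
  [ 0    0     0    1   3 ]
R1 → R1 − 3/2·R4
  [ 1  1/2  -1/2  0  3/2 ]
  [ 0    1    -1  0   -5 ]
  [ 0    0     1  0    3 ]
  [ 0    0     0  1    3 ]
R2 → R2 + R3
  [ 1  1/2  -1/2  0  3/2 ]
  [ 0    1     0  0   -2 ]
  [ 0    0     1  0    3 ]
  [ 0    0     0  1    3 ]
R1 → R1 + 1/2·R3
  [ 1  1/2  0  0   3 ]
  [ 0    1  0  0  -2 ]
  [ 0    0  1  0   3 ]
  [ 0    0  0  1   3 ]
R1 → R1 − 1/2·R2
  [ 1  0  0  0   4 ]
  [ 0  1  0  0  -2 ]
  [ 0  0  1  0   3 ]
  [ 0  0  0  1   3 ]

[[1, 0, 0, 0, 4], [0, 1, 0, 0, -2], [0, 0, 1, 0, 3], [0, 0, 0, 1, 3]]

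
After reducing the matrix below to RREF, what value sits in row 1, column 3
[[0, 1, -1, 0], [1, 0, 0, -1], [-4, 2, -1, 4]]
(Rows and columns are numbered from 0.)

R1 <-> R2
  [  1  0   0  -1 ]
  [  0  1  -1   0 ]
  [ -4  2  -1   4 ]
R3 → R3 + 4·R1
  [ 1  0   0  -1 ]
  [ 0  1  -1   0 ]
  [ 0  2  -1   0 ]
R3 → R3 − 2·R2
  [ 1  0   0  -1 ]
  [ 0  1  -1   0 ]
  [ 0  0   1   0 ]
R2 → R2 + R3
  [ 1  0  0  -1 ]
  [ 0  1  0   0 ]
  [ 0  0  1   0 ]

0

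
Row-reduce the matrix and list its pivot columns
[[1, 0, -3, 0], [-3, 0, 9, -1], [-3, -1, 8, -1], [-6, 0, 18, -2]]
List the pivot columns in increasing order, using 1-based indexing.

R2 → R2 + 3·R1
  [  1   0  -3   0 ]
  [  0   0   0  -1 ]
  [ -3  -1   8  -1 ]
  [ -6   0  18  -2 ]
R3 → R3 + 3·R1
  [  1   0  -3   0 ]
  [  0   0   0  -1 ]
  [  0  -1  -1  -1 ]
  [ -6   0  18  -2 ]
R4 → R4 + 6·R1
  [ 1   0  -3   0 ]
  [ 0   0   0  -1 ]
  [ 0  -1  -1  -1 ]
  [ 0   0   0  -2 ]
R2 ↔ R3
  [ 1   0  -3   0 ]
  [ 0  -1  -1  -1 ]
  [ 0   0   0  -1 ]
  [ 0   0   0  -2 ]
R2 → -1·R2
  [ 1  0  -3   0 ]
  [ 0  1   1   1 ]
  [ 0  0   0  -1 ]
  [ 0  0   0  -2 ]
R3 → -1·R3
  [ 1  0  -3   0 ]
  [ 0  1   1   1 ]
  [ 0  0   0   1 ]
  [ 0  0   0  -2 ]
R4 → R4 + 2·R3
  [ 1  0  -3  0 ]
  [ 0  1   1  1 ]
  [ 0  0   0  1 ]
  [ 0  0   0  0 ]
R2 → R2 − R3
  [ 1  0  -3  0 ]
  [ 0  1   1  0 ]
  [ 0  0   0  1 ]
  [ 0  0   0  0 ]
Pivot columns are the columns containing a leading 1.

1, 2, 4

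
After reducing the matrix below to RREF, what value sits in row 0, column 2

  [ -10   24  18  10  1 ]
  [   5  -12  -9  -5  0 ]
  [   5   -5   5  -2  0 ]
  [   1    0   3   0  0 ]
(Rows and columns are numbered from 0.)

3

r1 -> -1/10·r1
  [ 1  -12/5  -9/5  -1  -1/10 ]
  [ 5    -12    -9  -5      0 ]
  [ 5     -5     5  -2      0 ]
  [ 1      0     3   0      0 ]
r2 -> r2 − 5·r1
  [ 1  -12/5  -9/5  -1  -1/10 ]
  [ 0      0     0   0    1/2 ]
  [ 5     -5     5  -2      0 ]
  [ 1      0     3   0      0 ]
r3 -> r3 − 5·r1
  [ 1  -12/5  -9/5  -1  -1/10 ]
  [ 0      0     0   0    1/2 ]
  [ 0      7    14   3    1/2 ]
  [ 1      0     3   0      0 ]
r4 -> r4 − r1
  [ 1  -12/5  -9/5  -1  -1/10 ]
  [ 0      0     0   0    1/2 ]
  [ 0      7    14   3    1/2 ]
  [ 0   12/5  24/5   1   1/10 ]
r2 <-> r3
  [ 1  -12/5  -9/5  -1  -1/10 ]
  [ 0      7    14   3    1/2 ]
  [ 0      0     0   0    1/2 ]
  [ 0   12/5  24/5   1   1/10 ]
r2 -> 1/7·r2
  [ 1  -12/5  -9/5   -1  -1/10 ]
  [ 0      1     2  3/7   1/14 ]
  [ 0      0     0    0    1/2 ]
  [ 0   12/5  24/5    1   1/10 ]
r4 -> r4 − 12/5·r2
  [ 1  -12/5  -9/5     -1  -1/10 ]
  [ 0      1     2    3/7   1/14 ]
  [ 0      0     0      0    1/2 ]
  [ 0      0     0  -1/35  -1/14 ]
r3 <-> r4
  [ 1  -12/5  -9/5     -1  -1/10 ]
  [ 0      1     2    3/7   1/14 ]
  [ 0      0     0  -1/35  -1/14 ]
  [ 0      0     0      0    1/2 ]
r3 -> -35·r3
  [ 1  -12/5  -9/5   -1  -1/10 ]
  [ 0      1     2  3/7   1/14 ]
  [ 0      0     0    1    5/2 ]
  [ 0      0     0    0    1/2 ]
r4 -> 2·r4
  [ 1  -12/5  -9/5   -1  -1/10 ]
  [ 0      1     2  3/7   1/14 ]
  [ 0      0     0    1    5/2 ]
  [ 0      0     0    0      1 ]
r3 -> r3 − 5/2·r4
  [ 1  -12/5  -9/5   -1  -1/10 ]
  [ 0      1     2  3/7   1/14 ]
  [ 0      0     0    1      0 ]
  [ 0      0     0    0      1 ]
r2 -> r2 − 1/14·r4
  [ 1  -12/5  -9/5   -1  -1/10 ]
  [ 0      1     2  3/7      0 ]
  [ 0      0     0    1      0 ]
  [ 0      0     0    0      1 ]
r1 -> r1 + 1/10·r4
  [ 1  -12/5  -9/5   -1  0 ]
  [ 0      1     2  3/7  0 ]
  [ 0      0     0    1  0 ]
  [ 0      0     0    0  1 ]
r2 -> r2 − 3/7·r3
  [ 1  -12/5  -9/5  -1  0 ]
  [ 0      1     2   0  0 ]
  [ 0      0     0   1  0 ]
  [ 0      0     0   0  1 ]
r1 -> r1 + r3
  [ 1  -12/5  -9/5  0  0 ]
  [ 0      1     2  0  0 ]
  [ 0      0     0  1  0 ]
  [ 0      0     0  0  1 ]
r1 -> r1 + 12/5·r2
  [ 1  0  3  0  0 ]
  [ 0  1  2  0  0 ]
  [ 0  0  0  1  0 ]
  [ 0  0  0  0  1 ]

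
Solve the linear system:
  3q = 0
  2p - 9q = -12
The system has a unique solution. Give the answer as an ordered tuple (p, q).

(-6, 0)

Form the augmented matrix and row-reduce:
  [ 0   3  |    0 ]
  [ 2  -9  |  -12 ]
R1 ↔ R2
  [ 2  -9  |  -12 ]
  [ 0   3  |    0 ]
R1 → 1/2·R1
  [ 1  -9/2  |  -6 ]
  [ 0     3  |   0 ]
R2 → 1/3·R2
  [ 1  -9/2  |  -6 ]
  [ 0     1  |   0 ]
R1 → R1 + 9/2·R2
  [ 1  0  |  -6 ]
  [ 0  1  |   0 ]
Reading off the last column: p = -6, q = 0.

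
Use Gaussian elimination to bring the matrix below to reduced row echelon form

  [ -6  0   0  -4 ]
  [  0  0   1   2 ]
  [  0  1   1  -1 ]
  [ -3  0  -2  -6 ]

ρ1 := -1/6·ρ1
  [  1  0   0  2/3 ]
  [  0  0   1    2 ]
  [  0  1   1   -1 ]
  [ -3  0  -2   -6 ]
ρ4 := ρ4 + 3·ρ1
  [ 1  0   0  2/3 ]
  [ 0  0   1    2 ]
  [ 0  1   1   -1 ]
  [ 0  0  -2   -4 ]
ρ2 <-> ρ3
  [ 1  0   0  2/3 ]
  [ 0  1   1   -1 ]
  [ 0  0   1    2 ]
  [ 0  0  -2   -4 ]
ρ4 := ρ4 + 2·ρ3
  [ 1  0  0  2/3 ]
  [ 0  1  1   -1 ]
  [ 0  0  1    2 ]
  [ 0  0  0    0 ]
ρ2 := ρ2 − ρ3
  [ 1  0  0  2/3 ]
  [ 0  1  0   -3 ]
  [ 0  0  1    2 ]
  [ 0  0  0    0 ]

[[1, 0, 0, 2/3], [0, 1, 0, -3], [0, 0, 1, 2], [0, 0, 0, 0]]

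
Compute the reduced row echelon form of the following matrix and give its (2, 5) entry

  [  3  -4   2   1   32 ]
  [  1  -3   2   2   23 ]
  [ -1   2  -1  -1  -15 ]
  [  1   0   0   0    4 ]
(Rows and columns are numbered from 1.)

-3

Multiply ρ1 by 1/3.
  [  1  -4/3  2/3  1/3  32/3 ]
  [  1    -3    2    2    23 ]
  [ -1     2   -1   -1   -15 ]
  [  1     0    0    0     4 ]
Subtract ρ1 from ρ2.
  [  1  -4/3  2/3  1/3  32/3 ]
  [  0  -5/3  4/3  5/3  37/3 ]
  [ -1     2   -1   -1   -15 ]
  [  1     0    0    0     4 ]
Add ρ1 to ρ3.
  [ 1  -4/3   2/3   1/3   32/3 ]
  [ 0  -5/3   4/3   5/3   37/3 ]
  [ 0   2/3  -1/3  -2/3  -13/3 ]
  [ 1     0     0     0      4 ]
Subtract ρ1 from ρ4.
  [ 1  -4/3   2/3   1/3   32/3 ]
  [ 0  -5/3   4/3   5/3   37/3 ]
  [ 0   2/3  -1/3  -2/3  -13/3 ]
  [ 0   4/3  -2/3  -1/3  -20/3 ]
Multiply ρ2 by -3/5.
  [ 1  -4/3   2/3   1/3   32/3 ]
  [ 0     1  -4/5    -1  -37/5 ]
  [ 0   2/3  -1/3  -2/3  -13/3 ]
  [ 0   4/3  -2/3  -1/3  -20/3 ]
Subtract 2/3 times ρ2 from ρ3.
  [ 1  -4/3   2/3   1/3   32/3 ]
  [ 0     1  -4/5    -1  -37/5 ]
  [ 0     0   1/5     0    3/5 ]
  [ 0   4/3  -2/3  -1/3  -20/3 ]
Subtract 4/3 times ρ2 from ρ4.
  [ 1  -4/3   2/3  1/3   32/3 ]
  [ 0     1  -4/5   -1  -37/5 ]
  [ 0     0   1/5    0    3/5 ]
  [ 0     0   2/5    1   16/5 ]
Multiply ρ3 by 5.
  [ 1  -4/3   2/3  1/3   32/3 ]
  [ 0     1  -4/5   -1  -37/5 ]
  [ 0     0     1    0      3 ]
  [ 0     0   2/5    1   16/5 ]
Subtract 2/5 times ρ3 from ρ4.
  [ 1  -4/3   2/3  1/3   32/3 ]
  [ 0     1  -4/5   -1  -37/5 ]
  [ 0     0     1    0      3 ]
  [ 0     0     0    1      2 ]
Add ρ4 to ρ2.
  [ 1  -4/3   2/3  1/3   32/3 ]
  [ 0     1  -4/5    0  -27/5 ]
  [ 0     0     1    0      3 ]
  [ 0     0     0    1      2 ]
Subtract 1/3 times ρ4 from ρ1.
  [ 1  -4/3   2/3  0     10 ]
  [ 0     1  -4/5  0  -27/5 ]
  [ 0     0     1  0      3 ]
  [ 0     0     0  1      2 ]
Add 4/5 times ρ3 to ρ2.
  [ 1  -4/3  2/3  0  10 ]
  [ 0     1    0  0  -3 ]
  [ 0     0    1  0   3 ]
  [ 0     0    0  1   2 ]
Subtract 2/3 times ρ3 from ρ1.
  [ 1  -4/3  0  0   8 ]
  [ 0     1  0  0  -3 ]
  [ 0     0  1  0   3 ]
  [ 0     0  0  1   2 ]
Add 4/3 times ρ2 to ρ1.
  [ 1  0  0  0   4 ]
  [ 0  1  0  0  -3 ]
  [ 0  0  1  0   3 ]
  [ 0  0  0  1   2 ]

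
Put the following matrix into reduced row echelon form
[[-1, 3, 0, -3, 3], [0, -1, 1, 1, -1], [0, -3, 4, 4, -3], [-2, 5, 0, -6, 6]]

r1 ← -1·r1
  [  1  -3  0   3  -3 ]
  [  0  -1  1   1  -1 ]
  [  0  -3  4   4  -3 ]
  [ -2   5  0  -6   6 ]
r4 ← r4 + 2·r1
  [ 1  -3  0  3  -3 ]
  [ 0  -1  1  1  -1 ]
  [ 0  -3  4  4  -3 ]
  [ 0  -1  0  0   0 ]
r2 ← -1·r2
  [ 1  -3   0   3  -3 ]
  [ 0   1  -1  -1   1 ]
  [ 0  -3   4   4  -3 ]
  [ 0  -1   0   0   0 ]
r3 ← r3 + 3·r2
  [ 1  -3   0   3  -3 ]
  [ 0   1  -1  -1   1 ]
  [ 0   0   1   1   0 ]
  [ 0  -1   0   0   0 ]
r4 ← r4 + r2
  [ 1  -3   0   3  -3 ]
  [ 0   1  -1  -1   1 ]
  [ 0   0   1   1   0 ]
  [ 0   0  -1  -1   1 ]
r4 ← r4 + r3
  [ 1  -3   0   3  -3 ]
  [ 0   1  -1  -1   1 ]
  [ 0   0   1   1   0 ]
  [ 0   0   0   0   1 ]
r2 ← r2 − r4
  [ 1  -3   0   3  -3 ]
  [ 0   1  -1  -1   0 ]
  [ 0   0   1   1   0 ]
  [ 0   0   0   0   1 ]
r1 ← r1 + 3·r4
  [ 1  -3   0   3  0 ]
  [ 0   1  -1  -1  0 ]
  [ 0   0   1   1  0 ]
  [ 0   0   0   0  1 ]
r2 ← r2 + r3
  [ 1  -3  0  3  0 ]
  [ 0   1  0  0  0 ]
  [ 0   0  1  1  0 ]
  [ 0   0  0  0  1 ]
r1 ← r1 + 3·r2
  [ 1  0  0  3  0 ]
  [ 0  1  0  0  0 ]
  [ 0  0  1  1  0 ]
  [ 0  0  0  0  1 ]

[[1, 0, 0, 3, 0], [0, 1, 0, 0, 0], [0, 0, 1, 1, 0], [0, 0, 0, 0, 1]]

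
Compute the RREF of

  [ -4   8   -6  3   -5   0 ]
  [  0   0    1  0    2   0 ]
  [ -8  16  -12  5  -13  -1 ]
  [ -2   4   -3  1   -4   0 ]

R1 → -1/4·R1
  [  1  -2  3/2  -3/4  5/4   0 ]
  [  0   0    1     0    2   0 ]
  [ -8  16  -12     5  -13  -1 ]
  [ -2   4   -3     1   -4   0 ]
R3 → R3 + 8·R1
  [  1  -2  3/2  -3/4  5/4   0 ]
  [  0   0    1     0    2   0 ]
  [  0   0    0    -1   -3  -1 ]
  [ -2   4   -3     1   -4   0 ]
R4 → R4 + 2·R1
  [ 1  -2  3/2  -3/4   5/4   0 ]
  [ 0   0    1     0     2   0 ]
  [ 0   0    0    -1    -3  -1 ]
  [ 0   0    0  -1/2  -3/2   0 ]
R3 → -1·R3
  [ 1  -2  3/2  -3/4   5/4  0 ]
  [ 0   0    1     0     2  0 ]
  [ 0   0    0     1     3  1 ]
  [ 0   0    0  -1/2  -3/2  0 ]
R4 → R4 + 1/2·R3
  [ 1  -2  3/2  -3/4  5/4    0 ]
  [ 0   0    1     0    2    0 ]
  [ 0   0    0     1    3    1 ]
  [ 0   0    0     0    0  1/2 ]
R4 → 2·R4
  [ 1  -2  3/2  -3/4  5/4  0 ]
  [ 0   0    1     0    2  0 ]
  [ 0   0    0     1    3  1 ]
  [ 0   0    0     0    0  1 ]
R3 → R3 − R4
  [ 1  -2  3/2  -3/4  5/4  0 ]
  [ 0   0    1     0    2  0 ]
  [ 0   0    0     1    3  0 ]
  [ 0   0    0     0    0  1 ]
R1 → R1 + 3/4·R3
  [ 1  -2  3/2  0  7/2  0 ]
  [ 0   0    1  0    2  0 ]
  [ 0   0    0  1    3  0 ]
  [ 0   0    0  0    0  1 ]
R1 → R1 − 3/2·R2
  [ 1  -2  0  0  1/2  0 ]
  [ 0   0  1  0    2  0 ]
  [ 0   0  0  1    3  0 ]
  [ 0   0  0  0    0  1 ]

[[1, -2, 0, 0, 1/2, 0], [0, 0, 1, 0, 2, 0], [0, 0, 0, 1, 3, 0], [0, 0, 0, 0, 0, 1]]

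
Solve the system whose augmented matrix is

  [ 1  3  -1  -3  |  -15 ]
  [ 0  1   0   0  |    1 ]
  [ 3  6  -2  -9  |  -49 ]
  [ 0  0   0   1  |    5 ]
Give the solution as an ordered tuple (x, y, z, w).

Subtract 3 times R1 from R3.
  [ 1   3  -1  -3  |  -15 ]
  [ 0   1   0   0  |    1 ]
  [ 0  -3   1   0  |   -4 ]
  [ 0   0   0   1  |    5 ]
Add 3 times R2 to R3.
  [ 1  3  -1  -3  |  -15 ]
  [ 0  1   0   0  |    1 ]
  [ 0  0   1   0  |   -1 ]
  [ 0  0   0   1  |    5 ]
Add 3 times R4 to R1.
  [ 1  3  -1  0  |   0 ]
  [ 0  1   0  0  |   1 ]
  [ 0  0   1  0  |  -1 ]
  [ 0  0   0  1  |   5 ]
Add R3 to R1.
  [ 1  3  0  0  |  -1 ]
  [ 0  1  0  0  |   1 ]
  [ 0  0  1  0  |  -1 ]
  [ 0  0  0  1  |   5 ]
Subtract 3 times R2 from R1.
  [ 1  0  0  0  |  -4 ]
  [ 0  1  0  0  |   1 ]
  [ 0  0  1  0  |  -1 ]
  [ 0  0  0  1  |   5 ]
Reading off the last column: x = -4, y = 1, z = -1, w = 5.

(-4, 1, -1, 5)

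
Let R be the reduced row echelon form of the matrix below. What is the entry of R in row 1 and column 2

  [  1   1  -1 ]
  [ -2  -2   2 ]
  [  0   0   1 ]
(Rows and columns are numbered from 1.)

R2 -> R2 + 2·R1
  [ 1  1  -1 ]
  [ 0  0   0 ]
  [ 0  0   1 ]
R2 ↔ R3
  [ 1  1  -1 ]
  [ 0  0   1 ]
  [ 0  0   0 ]
R1 -> R1 + R2
  [ 1  1  0 ]
  [ 0  0  1 ]
  [ 0  0  0 ]

1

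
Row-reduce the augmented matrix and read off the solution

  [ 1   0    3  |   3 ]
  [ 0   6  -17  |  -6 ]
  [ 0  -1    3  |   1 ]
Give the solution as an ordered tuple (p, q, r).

(3, -1, 0)

R2 ← 1/6·R2
  [ 1   0      3  |   3 ]
  [ 0   1  -17/6  |  -1 ]
  [ 0  -1      3  |   1 ]
R3 ← R3 + R2
  [ 1  0      3  |   3 ]
  [ 0  1  -17/6  |  -1 ]
  [ 0  0    1/6  |   0 ]
R3 ← 6·R3
  [ 1  0      3  |   3 ]
  [ 0  1  -17/6  |  -1 ]
  [ 0  0      1  |   0 ]
R2 ← R2 + 17/6·R3
  [ 1  0  3  |   3 ]
  [ 0  1  0  |  -1 ]
  [ 0  0  1  |   0 ]
R1 ← R1 − 3·R3
  [ 1  0  0  |   3 ]
  [ 0  1  0  |  -1 ]
  [ 0  0  1  |   0 ]
Reading off the last column: p = 3, q = -1, r = 0.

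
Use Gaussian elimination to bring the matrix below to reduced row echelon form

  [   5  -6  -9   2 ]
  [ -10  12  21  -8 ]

[[1, -6/5, 0, -2], [0, 0, 1, -4/3]]

R1 ← 1/5·R1
  [   1  -6/5  -9/5  2/5 ]
  [ -10    12    21   -8 ]
R2 ← R2 + 10·R1
  [ 1  -6/5  -9/5  2/5 ]
  [ 0     0     3   -4 ]
R2 ← 1/3·R2
  [ 1  -6/5  -9/5   2/5 ]
  [ 0     0     1  -4/3 ]
R1 ← R1 + 9/5·R2
  [ 1  -6/5  0    -2 ]
  [ 0     0  1  -4/3 ]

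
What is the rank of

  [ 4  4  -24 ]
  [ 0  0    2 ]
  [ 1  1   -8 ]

R1 := 1/4·R1
  [ 1  1  -6 ]
  [ 0  0   2 ]
  [ 1  1  -8 ]
R3 := R3 − R1
  [ 1  1  -6 ]
  [ 0  0   2 ]
  [ 0  0  -2 ]
R2 := 1/2·R2
  [ 1  1  -6 ]
  [ 0  0   1 ]
  [ 0  0  -2 ]
R3 := R3 + 2·R2
  [ 1  1  -6 ]
  [ 0  0   1 ]
  [ 0  0   0 ]
R1 := R1 + 6·R2
  [ 1  1  0 ]
  [ 0  0  1 ]
  [ 0  0  0 ]
The reduced form has 2 nonzero rows.

rank = 2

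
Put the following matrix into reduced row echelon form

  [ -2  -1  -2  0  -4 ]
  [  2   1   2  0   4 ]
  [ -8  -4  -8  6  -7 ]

[[1, 1/2, 1, 0, 2], [0, 0, 0, 1, 3/2], [0, 0, 0, 0, 0]]

R1 → -1/2·R1
  [  1  1/2   1  0   2 ]
  [  2    1   2  0   4 ]
  [ -8   -4  -8  6  -7 ]
R2 → R2 − 2·R1
  [  1  1/2   1  0   2 ]
  [  0    0   0  0   0 ]
  [ -8   -4  -8  6  -7 ]
R3 → R3 + 8·R1
  [ 1  1/2  1  0  2 ]
  [ 0    0  0  0  0 ]
  [ 0    0  0  6  9 ]
R2 ↔ R3
  [ 1  1/2  1  0  2 ]
  [ 0    0  0  6  9 ]
  [ 0    0  0  0  0 ]
R2 → 1/6·R2
  [ 1  1/2  1  0    2 ]
  [ 0    0  0  1  3/2 ]
  [ 0    0  0  0    0 ]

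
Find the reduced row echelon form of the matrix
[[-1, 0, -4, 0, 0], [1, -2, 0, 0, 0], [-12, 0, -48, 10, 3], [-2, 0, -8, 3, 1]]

ρ1 -> -1·ρ1
  [   1   0    4   0  0 ]
  [   1  -2    0   0  0 ]
  [ -12   0  -48  10  3 ]
  [  -2   0   -8   3  1 ]
ρ2 -> ρ2 − ρ1
  [   1   0    4   0  0 ]
  [   0  -2   -4   0  0 ]
  [ -12   0  -48  10  3 ]
  [  -2   0   -8   3  1 ]
ρ3 -> ρ3 + 12·ρ1
  [  1   0   4   0  0 ]
  [  0  -2  -4   0  0 ]
  [  0   0   0  10  3 ]
  [ -2   0  -8   3  1 ]
ρ4 -> ρ4 + 2·ρ1
  [ 1   0   4   0  0 ]
  [ 0  -2  -4   0  0 ]
  [ 0   0   0  10  3 ]
  [ 0   0   0   3  1 ]
ρ2 -> -1/2·ρ2
  [ 1  0  4   0  0 ]
  [ 0  1  2   0  0 ]
  [ 0  0  0  10  3 ]
  [ 0  0  0   3  1 ]
ρ3 -> 1/10·ρ3
  [ 1  0  4  0     0 ]
  [ 0  1  2  0     0 ]
  [ 0  0  0  1  3/10 ]
  [ 0  0  0  3     1 ]
ρ4 -> ρ4 − 3·ρ3
  [ 1  0  4  0     0 ]
  [ 0  1  2  0     0 ]
  [ 0  0  0  1  3/10 ]
  [ 0  0  0  0  1/10 ]
ρ4 -> 10·ρ4
  [ 1  0  4  0     0 ]
  [ 0  1  2  0     0 ]
  [ 0  0  0  1  3/10 ]
  [ 0  0  0  0     1 ]
ρ3 -> ρ3 − 3/10·ρ4
  [ 1  0  4  0  0 ]
  [ 0  1  2  0  0 ]
  [ 0  0  0  1  0 ]
  [ 0  0  0  0  1 ]

[[1, 0, 4, 0, 0], [0, 1, 2, 0, 0], [0, 0, 0, 1, 0], [0, 0, 0, 0, 1]]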